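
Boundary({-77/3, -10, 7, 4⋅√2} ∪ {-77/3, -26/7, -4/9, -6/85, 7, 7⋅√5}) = {-77/3, -10, -26/7, -4/9, -6/85, 7, 4⋅√2, 7⋅√5}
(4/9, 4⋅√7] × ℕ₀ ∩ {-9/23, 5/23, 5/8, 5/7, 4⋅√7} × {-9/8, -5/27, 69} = {5/8, 5/7, 4⋅√7} × {69}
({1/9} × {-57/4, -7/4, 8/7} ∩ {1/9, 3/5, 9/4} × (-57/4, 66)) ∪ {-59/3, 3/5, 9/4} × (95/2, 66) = ({1/9} × {-7/4, 8/7}) ∪ ({-59/3, 3/5, 9/4} × (95/2, 66))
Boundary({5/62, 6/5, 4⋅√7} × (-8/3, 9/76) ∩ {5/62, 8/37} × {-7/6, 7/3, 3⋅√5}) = {5/62} × {-7/6}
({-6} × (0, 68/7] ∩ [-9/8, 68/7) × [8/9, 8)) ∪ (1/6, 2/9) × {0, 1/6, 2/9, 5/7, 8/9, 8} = (1/6, 2/9) × {0, 1/6, 2/9, 5/7, 8/9, 8}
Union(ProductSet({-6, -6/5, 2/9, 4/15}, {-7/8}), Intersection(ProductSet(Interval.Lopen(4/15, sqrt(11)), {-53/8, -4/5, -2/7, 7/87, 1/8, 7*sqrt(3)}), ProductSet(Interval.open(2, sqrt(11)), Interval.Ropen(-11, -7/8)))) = Union(ProductSet({-6, -6/5, 2/9, 4/15}, {-7/8}), ProductSet(Interval.open(2, sqrt(11)), {-53/8}))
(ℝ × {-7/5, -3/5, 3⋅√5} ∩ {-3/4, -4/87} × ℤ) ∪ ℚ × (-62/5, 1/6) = ℚ × (-62/5, 1/6)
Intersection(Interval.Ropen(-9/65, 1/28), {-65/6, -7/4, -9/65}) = {-9/65}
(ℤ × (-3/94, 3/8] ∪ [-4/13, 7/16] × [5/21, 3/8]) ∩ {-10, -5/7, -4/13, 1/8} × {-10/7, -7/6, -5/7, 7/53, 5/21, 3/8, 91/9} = ({-10} × {7/53, 5/21, 3/8}) ∪ ({-4/13, 1/8} × {5/21, 3/8})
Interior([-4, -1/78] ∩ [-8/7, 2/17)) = (-8/7, -1/78)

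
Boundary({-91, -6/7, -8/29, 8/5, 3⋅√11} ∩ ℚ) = {-91, -6/7, -8/29, 8/5}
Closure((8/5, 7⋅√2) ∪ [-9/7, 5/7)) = [-9/7, 5/7] ∪ [8/5, 7⋅√2]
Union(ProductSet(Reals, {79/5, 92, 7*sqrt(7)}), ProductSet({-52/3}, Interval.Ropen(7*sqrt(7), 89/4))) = Union(ProductSet({-52/3}, Interval.Ropen(7*sqrt(7), 89/4)), ProductSet(Reals, {79/5, 92, 7*sqrt(7)}))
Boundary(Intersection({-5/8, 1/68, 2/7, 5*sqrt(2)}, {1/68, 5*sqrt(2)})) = {1/68, 5*sqrt(2)}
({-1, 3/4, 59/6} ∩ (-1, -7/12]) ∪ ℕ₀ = ℕ₀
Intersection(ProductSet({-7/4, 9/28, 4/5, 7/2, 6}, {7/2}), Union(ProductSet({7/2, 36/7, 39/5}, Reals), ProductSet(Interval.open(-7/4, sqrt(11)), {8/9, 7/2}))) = ProductSet({9/28, 4/5, 7/2}, {7/2})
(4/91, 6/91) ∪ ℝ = (-∞, ∞)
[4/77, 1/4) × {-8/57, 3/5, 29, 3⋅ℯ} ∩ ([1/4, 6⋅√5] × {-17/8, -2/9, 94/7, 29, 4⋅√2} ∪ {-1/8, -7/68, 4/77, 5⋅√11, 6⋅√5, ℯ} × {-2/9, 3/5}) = {4/77} × {3/5}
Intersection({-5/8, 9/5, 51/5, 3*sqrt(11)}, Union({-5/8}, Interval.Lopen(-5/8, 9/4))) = {-5/8, 9/5}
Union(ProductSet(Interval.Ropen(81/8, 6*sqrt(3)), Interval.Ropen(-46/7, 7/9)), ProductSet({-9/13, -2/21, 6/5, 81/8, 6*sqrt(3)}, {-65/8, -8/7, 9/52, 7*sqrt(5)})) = Union(ProductSet({-9/13, -2/21, 6/5, 81/8, 6*sqrt(3)}, {-65/8, -8/7, 9/52, 7*sqrt(5)}), ProductSet(Interval.Ropen(81/8, 6*sqrt(3)), Interval.Ropen(-46/7, 7/9)))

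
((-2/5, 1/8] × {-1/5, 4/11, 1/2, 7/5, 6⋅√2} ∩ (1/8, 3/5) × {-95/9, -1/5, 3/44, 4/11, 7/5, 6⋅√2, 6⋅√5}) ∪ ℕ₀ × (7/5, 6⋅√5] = ℕ₀ × (7/5, 6⋅√5]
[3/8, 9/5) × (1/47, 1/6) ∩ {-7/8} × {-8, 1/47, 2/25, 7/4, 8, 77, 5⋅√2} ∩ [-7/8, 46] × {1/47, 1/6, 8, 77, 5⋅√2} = ∅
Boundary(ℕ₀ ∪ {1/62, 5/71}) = ℕ₀ ∪ {1/62, 5/71}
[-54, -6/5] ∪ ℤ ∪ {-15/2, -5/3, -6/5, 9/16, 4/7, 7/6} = ℤ ∪ [-54, -6/5] ∪ {9/16, 4/7, 7/6}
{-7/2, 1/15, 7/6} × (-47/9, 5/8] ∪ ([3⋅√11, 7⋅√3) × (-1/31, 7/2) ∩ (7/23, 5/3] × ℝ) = {-7/2, 1/15, 7/6} × (-47/9, 5/8]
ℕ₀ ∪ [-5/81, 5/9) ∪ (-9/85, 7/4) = (-9/85, 7/4) ∪ ℕ₀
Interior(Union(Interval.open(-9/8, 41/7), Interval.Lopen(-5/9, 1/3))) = Interval.open(-9/8, 41/7)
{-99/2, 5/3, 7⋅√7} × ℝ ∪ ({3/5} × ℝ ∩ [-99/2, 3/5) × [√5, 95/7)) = {-99/2, 5/3, 7⋅√7} × ℝ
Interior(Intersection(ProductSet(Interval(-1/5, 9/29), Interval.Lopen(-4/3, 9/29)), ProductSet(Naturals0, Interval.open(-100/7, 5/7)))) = EmptySet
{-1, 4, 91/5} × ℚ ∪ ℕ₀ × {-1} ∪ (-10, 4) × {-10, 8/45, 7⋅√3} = (ℕ₀ × {-1}) ∪ ({-1, 4, 91/5} × ℚ) ∪ ((-10, 4) × {-10, 8/45, 7⋅√3})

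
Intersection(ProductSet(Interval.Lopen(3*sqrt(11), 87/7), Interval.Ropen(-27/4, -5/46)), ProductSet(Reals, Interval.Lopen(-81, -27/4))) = ProductSet(Interval.Lopen(3*sqrt(11), 87/7), {-27/4})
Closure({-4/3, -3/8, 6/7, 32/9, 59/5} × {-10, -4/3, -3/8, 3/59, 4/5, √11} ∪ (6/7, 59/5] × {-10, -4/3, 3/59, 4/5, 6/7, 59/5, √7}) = ({-4/3, -3/8, 6/7, 32/9, 59/5} × {-10, -4/3, -3/8, 3/59, 4/5, √11}) ∪ ([6/7, 59/5] × {-10, -4/3, 3/59, 4/5, 6/7, 59/5, √7})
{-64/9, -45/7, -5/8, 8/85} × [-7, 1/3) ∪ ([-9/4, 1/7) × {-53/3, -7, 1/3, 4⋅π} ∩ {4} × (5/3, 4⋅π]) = {-64/9, -45/7, -5/8, 8/85} × [-7, 1/3)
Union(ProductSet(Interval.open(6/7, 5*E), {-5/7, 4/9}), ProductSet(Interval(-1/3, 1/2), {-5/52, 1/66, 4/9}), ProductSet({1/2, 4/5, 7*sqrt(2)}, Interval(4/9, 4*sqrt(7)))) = Union(ProductSet({1/2, 4/5, 7*sqrt(2)}, Interval(4/9, 4*sqrt(7))), ProductSet(Interval(-1/3, 1/2), {-5/52, 1/66, 4/9}), ProductSet(Interval.open(6/7, 5*E), {-5/7, 4/9}))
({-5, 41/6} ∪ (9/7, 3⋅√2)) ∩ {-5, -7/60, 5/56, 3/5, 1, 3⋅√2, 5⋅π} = {-5}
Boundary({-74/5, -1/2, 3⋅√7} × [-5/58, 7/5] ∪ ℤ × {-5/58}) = (ℤ × {-5/58}) ∪ ({-74/5, -1/2, 3⋅√7} × [-5/58, 7/5])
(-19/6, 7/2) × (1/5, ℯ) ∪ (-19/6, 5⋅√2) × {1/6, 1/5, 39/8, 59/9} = ((-19/6, 7/2) × (1/5, ℯ)) ∪ ((-19/6, 5⋅√2) × {1/6, 1/5, 39/8, 59/9})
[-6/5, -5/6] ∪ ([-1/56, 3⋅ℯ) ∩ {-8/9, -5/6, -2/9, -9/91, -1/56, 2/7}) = [-6/5, -5/6] ∪ {-1/56, 2/7}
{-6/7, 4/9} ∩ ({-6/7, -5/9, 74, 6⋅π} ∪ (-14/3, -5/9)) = {-6/7}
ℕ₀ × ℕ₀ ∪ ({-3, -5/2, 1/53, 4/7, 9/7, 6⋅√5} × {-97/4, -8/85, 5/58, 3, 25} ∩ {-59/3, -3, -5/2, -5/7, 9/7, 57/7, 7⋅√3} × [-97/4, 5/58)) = (ℕ₀ × ℕ₀) ∪ ({-3, -5/2, 9/7} × {-97/4, -8/85})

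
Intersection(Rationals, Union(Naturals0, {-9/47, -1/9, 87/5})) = Union({-9/47, -1/9, 87/5}, Naturals0)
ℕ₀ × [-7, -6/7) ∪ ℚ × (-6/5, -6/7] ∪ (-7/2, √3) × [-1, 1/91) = (ℕ₀ × [-7, -6/7)) ∪ (ℚ × (-6/5, -6/7]) ∪ ((-7/2, √3) × [-1, 1/91))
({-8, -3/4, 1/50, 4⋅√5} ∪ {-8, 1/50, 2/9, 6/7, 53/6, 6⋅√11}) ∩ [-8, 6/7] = {-8, -3/4, 1/50, 2/9, 6/7}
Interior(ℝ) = ℝ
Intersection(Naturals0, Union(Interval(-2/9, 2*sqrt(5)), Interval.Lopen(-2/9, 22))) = Range(0, 23, 1)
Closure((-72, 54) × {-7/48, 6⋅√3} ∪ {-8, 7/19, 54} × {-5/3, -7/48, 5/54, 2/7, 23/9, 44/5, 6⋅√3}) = ([-72, 54] × {-7/48, 6⋅√3}) ∪ ({-8, 7/19, 54} × {-5/3, -7/48, 5/54, 2/7, 23/9, 44/5, 6⋅√3})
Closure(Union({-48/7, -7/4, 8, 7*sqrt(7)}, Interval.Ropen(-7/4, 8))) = Union({-48/7, 7*sqrt(7)}, Interval(-7/4, 8))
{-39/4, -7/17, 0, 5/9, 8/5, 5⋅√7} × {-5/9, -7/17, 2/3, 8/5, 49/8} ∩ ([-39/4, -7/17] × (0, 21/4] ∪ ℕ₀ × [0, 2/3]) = ({0} × {2/3}) ∪ ({-39/4, -7/17} × {2/3, 8/5})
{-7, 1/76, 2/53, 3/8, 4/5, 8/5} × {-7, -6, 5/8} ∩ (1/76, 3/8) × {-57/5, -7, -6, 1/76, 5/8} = {2/53} × {-7, -6, 5/8}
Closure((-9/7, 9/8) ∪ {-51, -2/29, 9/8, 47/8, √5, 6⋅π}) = {-51, 47/8, √5, 6⋅π} ∪ [-9/7, 9/8]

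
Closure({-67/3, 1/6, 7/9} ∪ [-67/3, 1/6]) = [-67/3, 1/6] ∪ {7/9}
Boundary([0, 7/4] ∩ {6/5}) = {6/5}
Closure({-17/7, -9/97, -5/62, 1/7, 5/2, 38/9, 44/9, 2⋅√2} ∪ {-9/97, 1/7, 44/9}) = {-17/7, -9/97, -5/62, 1/7, 5/2, 38/9, 44/9, 2⋅√2}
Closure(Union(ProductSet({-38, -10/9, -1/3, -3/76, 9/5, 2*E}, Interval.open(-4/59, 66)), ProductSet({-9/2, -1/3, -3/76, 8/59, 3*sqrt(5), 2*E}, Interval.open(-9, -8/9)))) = Union(ProductSet({-38, -10/9, -1/3, -3/76, 9/5, 2*E}, Interval(-4/59, 66)), ProductSet({-9/2, -1/3, -3/76, 8/59, 3*sqrt(5), 2*E}, Interval(-9, -8/9)))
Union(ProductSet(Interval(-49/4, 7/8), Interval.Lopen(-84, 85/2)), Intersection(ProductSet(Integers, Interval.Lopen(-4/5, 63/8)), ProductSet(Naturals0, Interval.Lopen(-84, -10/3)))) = ProductSet(Interval(-49/4, 7/8), Interval.Lopen(-84, 85/2))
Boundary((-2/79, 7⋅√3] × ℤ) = [-2/79, 7⋅√3] × ℤ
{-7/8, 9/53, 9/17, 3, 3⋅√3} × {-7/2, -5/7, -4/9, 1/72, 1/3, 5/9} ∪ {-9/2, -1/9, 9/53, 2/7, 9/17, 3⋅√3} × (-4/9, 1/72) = ({-9/2, -1/9, 9/53, 2/7, 9/17, 3⋅√3} × (-4/9, 1/72)) ∪ ({-7/8, 9/53, 9/17, 3, 3⋅√3} × {-7/2, -5/7, -4/9, 1/72, 1/3, 5/9})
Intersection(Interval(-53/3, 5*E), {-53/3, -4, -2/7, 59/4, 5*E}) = {-53/3, -4, -2/7, 5*E}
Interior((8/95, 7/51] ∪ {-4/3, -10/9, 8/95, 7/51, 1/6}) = (8/95, 7/51)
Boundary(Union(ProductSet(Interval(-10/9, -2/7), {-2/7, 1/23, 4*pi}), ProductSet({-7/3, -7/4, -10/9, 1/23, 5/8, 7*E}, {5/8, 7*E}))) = Union(ProductSet({-7/3, -7/4, -10/9, 1/23, 5/8, 7*E}, {5/8, 7*E}), ProductSet(Interval(-10/9, -2/7), {-2/7, 1/23, 4*pi}))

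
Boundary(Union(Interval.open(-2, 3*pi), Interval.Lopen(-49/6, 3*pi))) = {-49/6, 3*pi}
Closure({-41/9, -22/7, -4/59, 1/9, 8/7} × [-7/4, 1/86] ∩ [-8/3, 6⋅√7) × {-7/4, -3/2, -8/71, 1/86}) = {-4/59, 1/9, 8/7} × {-7/4, -3/2, -8/71, 1/86}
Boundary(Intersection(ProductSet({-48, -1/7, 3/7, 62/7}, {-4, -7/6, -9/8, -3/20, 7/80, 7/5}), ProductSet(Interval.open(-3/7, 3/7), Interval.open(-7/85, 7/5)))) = ProductSet({-1/7}, {7/80})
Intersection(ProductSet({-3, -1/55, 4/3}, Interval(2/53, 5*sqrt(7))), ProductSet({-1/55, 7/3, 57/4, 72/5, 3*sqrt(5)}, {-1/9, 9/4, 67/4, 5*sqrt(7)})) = ProductSet({-1/55}, {9/4, 5*sqrt(7)})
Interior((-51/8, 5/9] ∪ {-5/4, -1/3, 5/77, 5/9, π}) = (-51/8, 5/9)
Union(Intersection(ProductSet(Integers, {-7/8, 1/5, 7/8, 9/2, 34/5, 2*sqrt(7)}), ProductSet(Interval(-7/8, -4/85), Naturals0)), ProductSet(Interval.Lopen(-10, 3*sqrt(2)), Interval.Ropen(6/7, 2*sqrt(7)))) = ProductSet(Interval.Lopen(-10, 3*sqrt(2)), Interval.Ropen(6/7, 2*sqrt(7)))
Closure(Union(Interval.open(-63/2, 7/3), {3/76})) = Interval(-63/2, 7/3)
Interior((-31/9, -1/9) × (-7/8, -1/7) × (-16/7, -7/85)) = (-31/9, -1/9) × (-7/8, -1/7) × (-16/7, -7/85)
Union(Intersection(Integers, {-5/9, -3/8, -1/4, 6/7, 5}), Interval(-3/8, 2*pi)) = Interval(-3/8, 2*pi)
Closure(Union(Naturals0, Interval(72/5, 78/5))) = Union(Complement(Naturals0, Interval.open(72/5, 78/5)), Interval(72/5, 78/5), Naturals0)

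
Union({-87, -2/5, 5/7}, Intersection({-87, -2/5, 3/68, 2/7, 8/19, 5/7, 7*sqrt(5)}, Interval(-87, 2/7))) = {-87, -2/5, 3/68, 2/7, 5/7}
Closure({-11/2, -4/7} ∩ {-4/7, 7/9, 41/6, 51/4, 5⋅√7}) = {-4/7}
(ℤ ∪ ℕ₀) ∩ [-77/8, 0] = {-9, -8, …, 0}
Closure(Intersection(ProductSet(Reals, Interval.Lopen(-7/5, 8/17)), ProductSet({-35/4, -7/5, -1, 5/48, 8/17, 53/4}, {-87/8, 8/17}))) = ProductSet({-35/4, -7/5, -1, 5/48, 8/17, 53/4}, {8/17})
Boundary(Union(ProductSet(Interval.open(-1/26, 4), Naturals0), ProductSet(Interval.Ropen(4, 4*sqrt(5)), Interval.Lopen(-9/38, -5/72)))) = Union(ProductSet({4, 4*sqrt(5)}, Interval(-9/38, -5/72)), ProductSet(Interval(-1/26, 4), Union(Complement(Naturals0, Interval.open(-9/38, -5/72)), Naturals0)), ProductSet(Interval(4, 4*sqrt(5)), {-9/38, -5/72}))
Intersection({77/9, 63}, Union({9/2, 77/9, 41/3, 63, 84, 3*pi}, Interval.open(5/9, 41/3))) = {77/9, 63}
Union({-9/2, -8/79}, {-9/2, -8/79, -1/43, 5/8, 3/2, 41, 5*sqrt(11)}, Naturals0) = Union({-9/2, -8/79, -1/43, 5/8, 3/2, 5*sqrt(11)}, Naturals0)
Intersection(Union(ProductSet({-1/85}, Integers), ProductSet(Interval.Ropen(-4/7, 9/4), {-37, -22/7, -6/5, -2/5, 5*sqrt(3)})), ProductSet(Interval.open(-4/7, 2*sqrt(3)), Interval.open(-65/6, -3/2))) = Union(ProductSet({-1/85}, Range(-10, -1, 1)), ProductSet(Interval.open(-4/7, 9/4), {-22/7}))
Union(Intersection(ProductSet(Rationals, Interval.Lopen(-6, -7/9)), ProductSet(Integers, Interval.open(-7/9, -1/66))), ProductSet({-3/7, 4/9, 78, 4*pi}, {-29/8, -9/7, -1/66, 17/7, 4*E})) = ProductSet({-3/7, 4/9, 78, 4*pi}, {-29/8, -9/7, -1/66, 17/7, 4*E})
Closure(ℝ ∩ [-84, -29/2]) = [-84, -29/2]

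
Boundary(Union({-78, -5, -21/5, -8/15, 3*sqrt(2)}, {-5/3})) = {-78, -5, -21/5, -5/3, -8/15, 3*sqrt(2)}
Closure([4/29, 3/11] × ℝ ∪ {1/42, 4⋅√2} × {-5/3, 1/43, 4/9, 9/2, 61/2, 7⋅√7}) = ([4/29, 3/11] × ℝ) ∪ ({1/42, 4⋅√2} × {-5/3, 1/43, 4/9, 9/2, 61/2, 7⋅√7})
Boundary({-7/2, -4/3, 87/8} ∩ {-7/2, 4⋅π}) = {-7/2}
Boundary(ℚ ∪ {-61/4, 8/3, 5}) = ℝ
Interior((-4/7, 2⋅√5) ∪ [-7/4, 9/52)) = (-7/4, 2⋅√5)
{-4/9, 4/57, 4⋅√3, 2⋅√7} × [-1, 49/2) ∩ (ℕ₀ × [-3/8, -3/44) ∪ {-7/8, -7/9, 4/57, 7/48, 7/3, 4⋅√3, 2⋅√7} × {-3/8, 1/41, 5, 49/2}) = {4/57, 4⋅√3, 2⋅√7} × {-3/8, 1/41, 5}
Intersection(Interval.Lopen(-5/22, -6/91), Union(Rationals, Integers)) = Intersection(Interval.Lopen(-5/22, -6/91), Rationals)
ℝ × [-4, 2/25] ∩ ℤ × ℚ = ℤ × (ℚ ∩ [-4, 2/25])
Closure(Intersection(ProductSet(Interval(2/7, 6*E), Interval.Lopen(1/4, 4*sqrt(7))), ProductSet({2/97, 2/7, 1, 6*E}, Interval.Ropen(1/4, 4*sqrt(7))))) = ProductSet({2/7, 1, 6*E}, Interval(1/4, 4*sqrt(7)))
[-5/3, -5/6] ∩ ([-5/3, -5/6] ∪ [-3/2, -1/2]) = [-5/3, -5/6]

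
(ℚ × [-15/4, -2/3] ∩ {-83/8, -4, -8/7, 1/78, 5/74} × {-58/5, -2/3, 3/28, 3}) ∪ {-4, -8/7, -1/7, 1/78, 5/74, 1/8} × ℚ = ({-83/8, -4, -8/7, 1/78, 5/74} × {-2/3}) ∪ ({-4, -8/7, -1/7, 1/78, 5/74, 1/8} × ℚ)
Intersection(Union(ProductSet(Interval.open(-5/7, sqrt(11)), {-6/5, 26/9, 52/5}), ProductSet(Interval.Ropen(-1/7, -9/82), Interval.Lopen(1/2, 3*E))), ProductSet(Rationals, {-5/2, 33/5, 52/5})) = Union(ProductSet(Intersection(Interval.open(-5/7, sqrt(11)), Rationals), {52/5}), ProductSet(Intersection(Interval.Ropen(-1/7, -9/82), Rationals), {33/5}))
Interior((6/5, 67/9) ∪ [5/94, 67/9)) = (5/94, 67/9)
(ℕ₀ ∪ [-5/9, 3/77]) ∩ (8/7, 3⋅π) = {2, 3, …, 9}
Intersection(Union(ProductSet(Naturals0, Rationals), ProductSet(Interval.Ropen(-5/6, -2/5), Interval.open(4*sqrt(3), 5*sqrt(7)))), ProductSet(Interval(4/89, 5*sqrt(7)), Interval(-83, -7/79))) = ProductSet(Range(1, 14, 1), Intersection(Interval(-83, -7/79), Rationals))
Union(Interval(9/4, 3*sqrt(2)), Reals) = Interval(-oo, oo)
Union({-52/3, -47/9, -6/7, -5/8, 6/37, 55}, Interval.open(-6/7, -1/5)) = Union({-52/3, -47/9, 6/37, 55}, Interval.Ropen(-6/7, -1/5))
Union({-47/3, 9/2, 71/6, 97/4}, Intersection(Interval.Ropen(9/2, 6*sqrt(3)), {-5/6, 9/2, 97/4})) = {-47/3, 9/2, 71/6, 97/4}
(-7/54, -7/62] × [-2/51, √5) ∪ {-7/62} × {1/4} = (-7/54, -7/62] × [-2/51, √5)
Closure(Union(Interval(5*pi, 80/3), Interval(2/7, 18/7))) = Union(Interval(2/7, 18/7), Interval(5*pi, 80/3))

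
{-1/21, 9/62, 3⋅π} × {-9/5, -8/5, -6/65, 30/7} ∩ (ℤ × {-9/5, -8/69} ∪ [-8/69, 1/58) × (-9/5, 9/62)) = {-1/21} × {-8/5, -6/65}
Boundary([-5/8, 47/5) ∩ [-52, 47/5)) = {-5/8, 47/5}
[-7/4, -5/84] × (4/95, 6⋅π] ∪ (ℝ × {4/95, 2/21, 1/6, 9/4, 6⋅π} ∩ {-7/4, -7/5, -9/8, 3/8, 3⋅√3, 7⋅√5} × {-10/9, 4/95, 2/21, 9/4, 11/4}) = ([-7/4, -5/84] × (4/95, 6⋅π]) ∪ ({-7/4, -7/5, -9/8, 3/8, 3⋅√3, 7⋅√5} × {4/95, 2/21, 9/4})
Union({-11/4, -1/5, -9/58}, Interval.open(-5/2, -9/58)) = Union({-11/4}, Interval.Lopen(-5/2, -9/58))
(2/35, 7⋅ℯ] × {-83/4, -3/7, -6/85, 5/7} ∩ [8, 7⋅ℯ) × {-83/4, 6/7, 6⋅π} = [8, 7⋅ℯ) × {-83/4}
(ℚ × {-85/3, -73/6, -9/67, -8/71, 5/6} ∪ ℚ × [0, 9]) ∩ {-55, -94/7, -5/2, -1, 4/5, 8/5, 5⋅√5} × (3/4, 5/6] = {-55, -94/7, -5/2, -1, 4/5, 8/5} × (3/4, 5/6]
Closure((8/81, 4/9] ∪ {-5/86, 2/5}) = {-5/86} ∪ [8/81, 4/9]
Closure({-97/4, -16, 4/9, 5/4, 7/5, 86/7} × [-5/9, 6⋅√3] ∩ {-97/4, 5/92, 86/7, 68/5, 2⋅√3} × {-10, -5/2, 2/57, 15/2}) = {-97/4, 86/7} × {2/57, 15/2}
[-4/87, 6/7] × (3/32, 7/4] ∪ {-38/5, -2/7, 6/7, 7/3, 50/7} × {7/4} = ({-38/5, -2/7, 6/7, 7/3, 50/7} × {7/4}) ∪ ([-4/87, 6/7] × (3/32, 7/4])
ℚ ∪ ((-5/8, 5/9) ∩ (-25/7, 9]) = ℚ ∪ [-5/8, 5/9]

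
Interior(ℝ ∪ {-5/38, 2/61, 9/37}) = ℝ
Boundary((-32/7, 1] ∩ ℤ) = {-4, -3, …, 1}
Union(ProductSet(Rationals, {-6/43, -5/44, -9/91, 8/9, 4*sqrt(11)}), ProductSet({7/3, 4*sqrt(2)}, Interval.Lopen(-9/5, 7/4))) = Union(ProductSet({7/3, 4*sqrt(2)}, Interval.Lopen(-9/5, 7/4)), ProductSet(Rationals, {-6/43, -5/44, -9/91, 8/9, 4*sqrt(11)}))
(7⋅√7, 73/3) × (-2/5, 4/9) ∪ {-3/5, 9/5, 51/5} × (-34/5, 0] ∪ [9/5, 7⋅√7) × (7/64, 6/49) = ({-3/5, 9/5, 51/5} × (-34/5, 0]) ∪ ([9/5, 7⋅√7) × (7/64, 6/49)) ∪ ((7⋅√7, 73/3) × (-2/5, 4/9))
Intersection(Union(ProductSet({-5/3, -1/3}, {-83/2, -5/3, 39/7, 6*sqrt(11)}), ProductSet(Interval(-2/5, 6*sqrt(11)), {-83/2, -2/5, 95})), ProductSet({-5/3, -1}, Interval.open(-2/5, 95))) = ProductSet({-5/3}, {39/7, 6*sqrt(11)})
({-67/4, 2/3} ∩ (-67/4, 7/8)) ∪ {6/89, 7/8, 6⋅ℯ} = {6/89, 2/3, 7/8, 6⋅ℯ}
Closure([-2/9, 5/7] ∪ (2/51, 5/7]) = [-2/9, 5/7]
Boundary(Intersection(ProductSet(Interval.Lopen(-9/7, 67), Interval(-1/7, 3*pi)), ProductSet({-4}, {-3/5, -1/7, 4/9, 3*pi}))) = EmptySet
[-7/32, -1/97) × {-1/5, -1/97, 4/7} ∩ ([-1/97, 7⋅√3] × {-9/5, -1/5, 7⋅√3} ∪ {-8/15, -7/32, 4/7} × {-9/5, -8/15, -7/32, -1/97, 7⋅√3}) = {-7/32} × {-1/97}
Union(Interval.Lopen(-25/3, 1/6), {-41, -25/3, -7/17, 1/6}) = Union({-41}, Interval(-25/3, 1/6))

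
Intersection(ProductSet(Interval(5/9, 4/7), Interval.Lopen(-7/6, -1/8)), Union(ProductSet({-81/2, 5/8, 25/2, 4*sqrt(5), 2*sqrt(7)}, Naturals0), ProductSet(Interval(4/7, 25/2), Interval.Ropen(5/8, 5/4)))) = EmptySet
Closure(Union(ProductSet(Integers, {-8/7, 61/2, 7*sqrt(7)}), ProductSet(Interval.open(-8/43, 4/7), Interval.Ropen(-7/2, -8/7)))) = Union(ProductSet({-8/43, 4/7}, Interval(-7/2, -8/7)), ProductSet(Integers, {-8/7, 61/2, 7*sqrt(7)}), ProductSet(Interval(-8/43, 4/7), {-7/2, -8/7}), ProductSet(Interval.open(-8/43, 4/7), Interval.Ropen(-7/2, -8/7)))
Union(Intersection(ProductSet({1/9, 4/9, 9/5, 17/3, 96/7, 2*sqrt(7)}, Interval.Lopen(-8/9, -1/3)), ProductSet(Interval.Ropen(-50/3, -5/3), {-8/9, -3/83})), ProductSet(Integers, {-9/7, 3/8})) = ProductSet(Integers, {-9/7, 3/8})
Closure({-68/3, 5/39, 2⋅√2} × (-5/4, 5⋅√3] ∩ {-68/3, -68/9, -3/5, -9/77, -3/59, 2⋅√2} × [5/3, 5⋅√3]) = {-68/3, 2⋅√2} × [5/3, 5⋅√3]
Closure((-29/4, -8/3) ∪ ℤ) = ℤ ∪ [-29/4, -8/3]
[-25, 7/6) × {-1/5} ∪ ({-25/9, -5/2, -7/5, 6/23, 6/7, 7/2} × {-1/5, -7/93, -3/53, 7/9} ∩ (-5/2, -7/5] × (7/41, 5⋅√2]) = ({-7/5} × {7/9}) ∪ ([-25, 7/6) × {-1/5})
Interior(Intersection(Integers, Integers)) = EmptySet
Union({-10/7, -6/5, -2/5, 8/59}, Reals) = Reals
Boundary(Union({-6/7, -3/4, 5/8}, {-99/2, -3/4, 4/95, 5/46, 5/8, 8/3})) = {-99/2, -6/7, -3/4, 4/95, 5/46, 5/8, 8/3}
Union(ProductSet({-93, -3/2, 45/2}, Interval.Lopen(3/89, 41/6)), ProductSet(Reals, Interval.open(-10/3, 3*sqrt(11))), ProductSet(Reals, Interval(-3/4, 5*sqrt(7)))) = ProductSet(Reals, Interval.Lopen(-10/3, 5*sqrt(7)))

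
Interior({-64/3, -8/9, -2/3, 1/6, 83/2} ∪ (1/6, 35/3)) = (1/6, 35/3)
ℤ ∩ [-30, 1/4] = {-30, -29, …, 0}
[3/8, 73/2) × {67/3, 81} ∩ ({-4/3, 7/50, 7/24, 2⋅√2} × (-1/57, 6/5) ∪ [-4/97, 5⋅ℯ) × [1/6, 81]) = [3/8, 5⋅ℯ) × {67/3, 81}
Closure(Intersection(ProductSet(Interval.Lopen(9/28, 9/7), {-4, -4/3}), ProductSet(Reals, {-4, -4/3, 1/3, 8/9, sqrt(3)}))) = ProductSet(Interval(9/28, 9/7), {-4, -4/3})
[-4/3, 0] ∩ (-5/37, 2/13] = (-5/37, 0]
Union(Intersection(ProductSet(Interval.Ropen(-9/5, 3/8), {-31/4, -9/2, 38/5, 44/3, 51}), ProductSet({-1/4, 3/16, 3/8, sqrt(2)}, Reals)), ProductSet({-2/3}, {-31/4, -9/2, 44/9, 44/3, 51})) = Union(ProductSet({-2/3}, {-31/4, -9/2, 44/9, 44/3, 51}), ProductSet({-1/4, 3/16}, {-31/4, -9/2, 38/5, 44/3, 51}))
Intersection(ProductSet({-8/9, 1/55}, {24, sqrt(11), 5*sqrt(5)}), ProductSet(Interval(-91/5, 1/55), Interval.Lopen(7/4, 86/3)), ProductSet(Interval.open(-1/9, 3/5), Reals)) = ProductSet({1/55}, {24, sqrt(11), 5*sqrt(5)})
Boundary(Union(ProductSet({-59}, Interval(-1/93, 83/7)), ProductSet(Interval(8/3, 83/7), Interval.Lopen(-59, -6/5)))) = Union(ProductSet({-59}, Interval(-1/93, 83/7)), ProductSet({8/3, 83/7}, Interval(-59, -6/5)), ProductSet(Interval(8/3, 83/7), {-59, -6/5}))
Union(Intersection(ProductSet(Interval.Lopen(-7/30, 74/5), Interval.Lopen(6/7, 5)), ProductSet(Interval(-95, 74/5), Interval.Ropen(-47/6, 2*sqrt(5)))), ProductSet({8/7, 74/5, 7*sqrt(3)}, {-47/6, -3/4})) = Union(ProductSet({8/7, 74/5, 7*sqrt(3)}, {-47/6, -3/4}), ProductSet(Interval.Lopen(-7/30, 74/5), Interval.open(6/7, 2*sqrt(5))))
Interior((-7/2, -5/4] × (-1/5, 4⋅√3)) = (-7/2, -5/4) × (-1/5, 4⋅√3)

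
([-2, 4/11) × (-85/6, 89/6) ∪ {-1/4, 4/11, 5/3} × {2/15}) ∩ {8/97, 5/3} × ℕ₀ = {8/97} × {0, 1, …, 14}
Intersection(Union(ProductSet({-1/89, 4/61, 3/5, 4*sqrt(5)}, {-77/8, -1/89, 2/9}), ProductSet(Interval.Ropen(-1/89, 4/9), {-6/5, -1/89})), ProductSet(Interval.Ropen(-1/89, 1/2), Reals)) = Union(ProductSet({-1/89, 4/61}, {-77/8, -1/89, 2/9}), ProductSet(Interval.Ropen(-1/89, 4/9), {-6/5, -1/89}))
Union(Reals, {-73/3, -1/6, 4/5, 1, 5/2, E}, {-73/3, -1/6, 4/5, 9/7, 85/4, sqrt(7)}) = Reals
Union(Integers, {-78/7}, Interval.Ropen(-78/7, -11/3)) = Union(Integers, Interval.Ropen(-78/7, -11/3))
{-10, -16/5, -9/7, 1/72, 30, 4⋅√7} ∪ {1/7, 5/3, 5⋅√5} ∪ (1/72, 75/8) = {-10, -16/5, -9/7, 30, 5⋅√5, 4⋅√7} ∪ [1/72, 75/8)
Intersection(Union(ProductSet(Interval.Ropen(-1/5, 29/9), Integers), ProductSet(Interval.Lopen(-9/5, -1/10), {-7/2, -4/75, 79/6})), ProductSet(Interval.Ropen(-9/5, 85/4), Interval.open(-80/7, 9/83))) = Union(ProductSet(Interval.Lopen(-9/5, -1/10), {-7/2, -4/75}), ProductSet(Interval.Ropen(-1/5, 29/9), Range(-11, 1, 1)))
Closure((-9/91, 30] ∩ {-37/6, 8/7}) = {8/7}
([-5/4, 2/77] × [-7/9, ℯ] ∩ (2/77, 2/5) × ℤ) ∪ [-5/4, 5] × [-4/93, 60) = [-5/4, 5] × [-4/93, 60)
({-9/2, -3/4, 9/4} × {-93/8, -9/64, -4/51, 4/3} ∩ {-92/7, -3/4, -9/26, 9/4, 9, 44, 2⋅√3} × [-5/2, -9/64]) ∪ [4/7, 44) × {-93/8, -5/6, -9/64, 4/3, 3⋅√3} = ({-3/4, 9/4} × {-9/64}) ∪ ([4/7, 44) × {-93/8, -5/6, -9/64, 4/3, 3⋅√3})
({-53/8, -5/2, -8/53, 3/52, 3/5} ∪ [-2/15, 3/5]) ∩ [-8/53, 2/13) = {-8/53} ∪ [-2/15, 2/13)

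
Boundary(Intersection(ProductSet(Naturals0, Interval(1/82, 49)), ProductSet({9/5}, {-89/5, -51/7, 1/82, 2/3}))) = EmptySet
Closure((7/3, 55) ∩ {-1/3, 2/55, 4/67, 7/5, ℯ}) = {ℯ}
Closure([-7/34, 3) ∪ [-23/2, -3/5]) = [-23/2, -3/5] ∪ [-7/34, 3]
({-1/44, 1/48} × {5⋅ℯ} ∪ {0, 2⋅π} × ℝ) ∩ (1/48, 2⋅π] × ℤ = {2⋅π} × ℤ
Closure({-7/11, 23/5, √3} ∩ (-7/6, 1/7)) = {-7/11}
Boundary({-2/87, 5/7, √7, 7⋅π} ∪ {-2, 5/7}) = {-2, -2/87, 5/7, √7, 7⋅π}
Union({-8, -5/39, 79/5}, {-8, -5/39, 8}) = {-8, -5/39, 8, 79/5}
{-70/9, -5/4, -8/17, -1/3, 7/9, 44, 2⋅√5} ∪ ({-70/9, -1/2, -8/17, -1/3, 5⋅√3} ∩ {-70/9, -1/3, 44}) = {-70/9, -5/4, -8/17, -1/3, 7/9, 44, 2⋅√5}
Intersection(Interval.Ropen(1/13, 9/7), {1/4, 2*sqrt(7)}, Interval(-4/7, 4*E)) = {1/4}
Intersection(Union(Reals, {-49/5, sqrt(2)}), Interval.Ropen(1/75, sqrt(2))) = Interval.Ropen(1/75, sqrt(2))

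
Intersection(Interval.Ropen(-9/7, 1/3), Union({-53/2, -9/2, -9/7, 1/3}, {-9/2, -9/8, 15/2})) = {-9/7, -9/8}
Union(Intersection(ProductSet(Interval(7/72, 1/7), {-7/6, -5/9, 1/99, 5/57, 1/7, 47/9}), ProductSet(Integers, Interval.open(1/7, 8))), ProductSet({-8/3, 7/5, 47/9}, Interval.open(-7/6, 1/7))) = ProductSet({-8/3, 7/5, 47/9}, Interval.open(-7/6, 1/7))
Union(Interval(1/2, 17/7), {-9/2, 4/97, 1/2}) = Union({-9/2, 4/97}, Interval(1/2, 17/7))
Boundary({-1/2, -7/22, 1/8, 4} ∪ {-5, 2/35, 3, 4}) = {-5, -1/2, -7/22, 2/35, 1/8, 3, 4}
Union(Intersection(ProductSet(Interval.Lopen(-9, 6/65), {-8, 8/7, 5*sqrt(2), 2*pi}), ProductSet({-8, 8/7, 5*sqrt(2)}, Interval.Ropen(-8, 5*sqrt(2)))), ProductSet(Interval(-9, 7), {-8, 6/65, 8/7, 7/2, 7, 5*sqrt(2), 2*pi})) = ProductSet(Interval(-9, 7), {-8, 6/65, 8/7, 7/2, 7, 5*sqrt(2), 2*pi})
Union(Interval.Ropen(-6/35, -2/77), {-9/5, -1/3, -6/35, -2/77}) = Union({-9/5, -1/3}, Interval(-6/35, -2/77))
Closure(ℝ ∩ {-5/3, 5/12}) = {-5/3, 5/12}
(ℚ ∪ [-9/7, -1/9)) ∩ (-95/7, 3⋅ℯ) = [-9/7, -1/9] ∪ (ℚ ∩ (-95/7, 3⋅ℯ))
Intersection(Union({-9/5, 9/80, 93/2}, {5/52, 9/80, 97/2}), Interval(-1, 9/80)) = {5/52, 9/80}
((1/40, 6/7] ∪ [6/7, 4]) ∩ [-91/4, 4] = (1/40, 4]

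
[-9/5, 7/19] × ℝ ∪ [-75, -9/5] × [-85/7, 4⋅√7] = ([-9/5, 7/19] × ℝ) ∪ ([-75, -9/5] × [-85/7, 4⋅√7])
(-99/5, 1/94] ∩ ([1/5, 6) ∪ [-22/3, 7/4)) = [-22/3, 1/94]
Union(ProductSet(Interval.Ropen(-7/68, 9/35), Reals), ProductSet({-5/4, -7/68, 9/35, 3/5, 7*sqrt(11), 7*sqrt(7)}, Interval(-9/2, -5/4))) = Union(ProductSet({-5/4, -7/68, 9/35, 3/5, 7*sqrt(11), 7*sqrt(7)}, Interval(-9/2, -5/4)), ProductSet(Interval.Ropen(-7/68, 9/35), Reals))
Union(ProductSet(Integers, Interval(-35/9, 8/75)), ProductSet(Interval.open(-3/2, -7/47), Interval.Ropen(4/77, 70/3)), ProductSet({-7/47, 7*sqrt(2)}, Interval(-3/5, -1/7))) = Union(ProductSet({-7/47, 7*sqrt(2)}, Interval(-3/5, -1/7)), ProductSet(Integers, Interval(-35/9, 8/75)), ProductSet(Interval.open(-3/2, -7/47), Interval.Ropen(4/77, 70/3)))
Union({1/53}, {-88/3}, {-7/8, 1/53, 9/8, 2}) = {-88/3, -7/8, 1/53, 9/8, 2}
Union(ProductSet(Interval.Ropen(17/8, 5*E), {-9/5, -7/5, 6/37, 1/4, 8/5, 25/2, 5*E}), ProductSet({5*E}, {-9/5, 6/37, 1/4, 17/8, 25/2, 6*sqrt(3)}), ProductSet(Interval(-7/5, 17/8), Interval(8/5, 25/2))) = Union(ProductSet({5*E}, {-9/5, 6/37, 1/4, 17/8, 25/2, 6*sqrt(3)}), ProductSet(Interval(-7/5, 17/8), Interval(8/5, 25/2)), ProductSet(Interval.Ropen(17/8, 5*E), {-9/5, -7/5, 6/37, 1/4, 8/5, 25/2, 5*E}))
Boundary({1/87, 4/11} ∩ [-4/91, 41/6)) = {1/87, 4/11}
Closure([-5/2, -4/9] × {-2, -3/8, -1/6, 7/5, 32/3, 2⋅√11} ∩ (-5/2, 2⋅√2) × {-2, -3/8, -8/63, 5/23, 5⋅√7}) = [-5/2, -4/9] × {-2, -3/8}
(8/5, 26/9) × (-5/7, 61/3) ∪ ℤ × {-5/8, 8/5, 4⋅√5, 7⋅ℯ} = ((8/5, 26/9) × (-5/7, 61/3)) ∪ (ℤ × {-5/8, 8/5, 4⋅√5, 7⋅ℯ})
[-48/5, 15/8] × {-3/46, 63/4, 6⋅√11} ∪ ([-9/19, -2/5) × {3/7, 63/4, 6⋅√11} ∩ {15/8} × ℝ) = [-48/5, 15/8] × {-3/46, 63/4, 6⋅√11}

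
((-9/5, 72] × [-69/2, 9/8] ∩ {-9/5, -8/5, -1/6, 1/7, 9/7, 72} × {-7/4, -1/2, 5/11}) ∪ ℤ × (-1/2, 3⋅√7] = ({-8/5, -1/6, 1/7, 9/7, 72} × {-7/4, -1/2, 5/11}) ∪ (ℤ × (-1/2, 3⋅√7])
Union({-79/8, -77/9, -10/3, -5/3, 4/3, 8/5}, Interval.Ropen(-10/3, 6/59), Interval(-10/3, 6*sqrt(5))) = Union({-79/8, -77/9}, Interval(-10/3, 6*sqrt(5)))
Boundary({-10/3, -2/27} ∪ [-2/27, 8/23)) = {-10/3, -2/27, 8/23}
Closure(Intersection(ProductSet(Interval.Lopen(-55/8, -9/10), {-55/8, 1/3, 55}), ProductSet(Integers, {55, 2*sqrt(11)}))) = ProductSet(Range(-6, 0, 1), {55})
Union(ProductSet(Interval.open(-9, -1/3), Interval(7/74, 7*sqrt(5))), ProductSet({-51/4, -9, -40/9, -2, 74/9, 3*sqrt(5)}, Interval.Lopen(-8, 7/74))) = Union(ProductSet({-51/4, -9, -40/9, -2, 74/9, 3*sqrt(5)}, Interval.Lopen(-8, 7/74)), ProductSet(Interval.open(-9, -1/3), Interval(7/74, 7*sqrt(5))))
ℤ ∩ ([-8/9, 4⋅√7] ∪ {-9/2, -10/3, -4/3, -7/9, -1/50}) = {0, 1, …, 10}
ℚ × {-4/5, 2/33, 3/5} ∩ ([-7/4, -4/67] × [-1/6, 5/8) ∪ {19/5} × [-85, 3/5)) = ({19/5} × {-4/5, 2/33}) ∪ ((ℚ ∩ [-7/4, -4/67]) × {2/33, 3/5})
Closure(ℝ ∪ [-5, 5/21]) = (-∞, ∞)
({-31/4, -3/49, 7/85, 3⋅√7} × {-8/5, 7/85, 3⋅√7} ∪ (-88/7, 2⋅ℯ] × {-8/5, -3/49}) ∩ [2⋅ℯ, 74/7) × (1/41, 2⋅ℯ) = {3⋅√7} × {7/85}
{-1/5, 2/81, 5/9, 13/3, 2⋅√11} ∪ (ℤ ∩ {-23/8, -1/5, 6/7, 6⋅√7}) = {-1/5, 2/81, 5/9, 13/3, 2⋅√11}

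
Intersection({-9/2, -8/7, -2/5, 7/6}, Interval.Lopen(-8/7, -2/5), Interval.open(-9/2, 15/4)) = {-2/5}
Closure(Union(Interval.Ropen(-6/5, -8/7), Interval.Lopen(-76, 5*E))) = Interval(-76, 5*E)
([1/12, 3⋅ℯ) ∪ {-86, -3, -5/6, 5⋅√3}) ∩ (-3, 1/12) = {-5/6}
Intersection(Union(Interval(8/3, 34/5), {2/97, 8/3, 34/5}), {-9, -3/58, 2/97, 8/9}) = {2/97}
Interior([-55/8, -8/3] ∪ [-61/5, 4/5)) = (-61/5, 4/5)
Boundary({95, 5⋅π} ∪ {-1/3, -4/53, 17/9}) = {-1/3, -4/53, 17/9, 95, 5⋅π}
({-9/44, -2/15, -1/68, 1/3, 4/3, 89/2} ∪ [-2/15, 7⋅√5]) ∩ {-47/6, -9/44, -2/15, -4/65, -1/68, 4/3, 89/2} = {-9/44, -2/15, -4/65, -1/68, 4/3, 89/2}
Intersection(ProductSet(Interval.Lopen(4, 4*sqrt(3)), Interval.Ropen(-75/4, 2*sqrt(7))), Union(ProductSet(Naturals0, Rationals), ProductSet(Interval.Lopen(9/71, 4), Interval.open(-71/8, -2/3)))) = ProductSet(Range(5, 7, 1), Intersection(Interval.Ropen(-75/4, 2*sqrt(7)), Rationals))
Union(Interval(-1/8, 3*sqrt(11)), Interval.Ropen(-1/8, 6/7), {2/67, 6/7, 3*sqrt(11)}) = Interval(-1/8, 3*sqrt(11))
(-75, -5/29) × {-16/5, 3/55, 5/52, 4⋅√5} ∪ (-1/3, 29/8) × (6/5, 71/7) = ((-1/3, 29/8) × (6/5, 71/7)) ∪ ((-75, -5/29) × {-16/5, 3/55, 5/52, 4⋅√5})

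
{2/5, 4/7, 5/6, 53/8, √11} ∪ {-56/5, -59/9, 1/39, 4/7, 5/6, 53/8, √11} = {-56/5, -59/9, 1/39, 2/5, 4/7, 5/6, 53/8, √11}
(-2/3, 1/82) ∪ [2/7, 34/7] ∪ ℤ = ℤ ∪ (-2/3, 1/82) ∪ [2/7, 34/7]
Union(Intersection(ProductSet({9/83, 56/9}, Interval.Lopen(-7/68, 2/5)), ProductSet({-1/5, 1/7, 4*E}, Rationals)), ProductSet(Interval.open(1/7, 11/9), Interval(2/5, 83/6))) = ProductSet(Interval.open(1/7, 11/9), Interval(2/5, 83/6))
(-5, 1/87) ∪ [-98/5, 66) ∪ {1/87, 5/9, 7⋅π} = [-98/5, 66)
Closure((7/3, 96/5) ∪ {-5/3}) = {-5/3} ∪ [7/3, 96/5]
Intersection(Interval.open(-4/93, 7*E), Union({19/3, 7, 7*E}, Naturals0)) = Union({19/3}, Range(0, 20, 1))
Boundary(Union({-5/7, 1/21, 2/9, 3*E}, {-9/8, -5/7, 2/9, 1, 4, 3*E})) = {-9/8, -5/7, 1/21, 2/9, 1, 4, 3*E}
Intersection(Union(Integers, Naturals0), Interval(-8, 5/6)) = Range(-8, 1, 1)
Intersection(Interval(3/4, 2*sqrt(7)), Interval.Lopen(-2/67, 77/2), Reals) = Interval(3/4, 2*sqrt(7))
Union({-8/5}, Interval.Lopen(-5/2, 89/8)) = Interval.Lopen(-5/2, 89/8)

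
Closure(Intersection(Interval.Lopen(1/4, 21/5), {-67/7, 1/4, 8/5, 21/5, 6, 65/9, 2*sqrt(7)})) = {8/5, 21/5}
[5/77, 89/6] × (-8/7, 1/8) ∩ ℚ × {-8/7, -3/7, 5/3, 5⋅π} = (ℚ ∩ [5/77, 89/6]) × {-3/7}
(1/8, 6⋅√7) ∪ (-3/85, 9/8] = (-3/85, 6⋅√7)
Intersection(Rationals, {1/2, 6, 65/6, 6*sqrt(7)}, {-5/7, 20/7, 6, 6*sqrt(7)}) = {6}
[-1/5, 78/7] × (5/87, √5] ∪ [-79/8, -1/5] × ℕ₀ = ([-79/8, -1/5] × ℕ₀) ∪ ([-1/5, 78/7] × (5/87, √5])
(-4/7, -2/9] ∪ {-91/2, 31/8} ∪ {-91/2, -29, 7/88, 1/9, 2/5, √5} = {-91/2, -29, 7/88, 1/9, 2/5, 31/8, √5} ∪ (-4/7, -2/9]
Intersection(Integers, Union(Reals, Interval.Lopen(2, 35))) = Integers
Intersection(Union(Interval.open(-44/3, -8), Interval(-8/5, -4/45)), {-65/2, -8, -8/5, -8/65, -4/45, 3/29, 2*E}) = {-8/5, -8/65, -4/45}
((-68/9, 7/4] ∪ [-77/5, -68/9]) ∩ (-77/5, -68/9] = (-77/5, -68/9]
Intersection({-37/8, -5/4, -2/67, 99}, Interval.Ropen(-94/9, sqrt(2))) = {-37/8, -5/4, -2/67}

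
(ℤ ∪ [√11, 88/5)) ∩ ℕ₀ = ℕ₀ ∪ {4, 5, …, 17}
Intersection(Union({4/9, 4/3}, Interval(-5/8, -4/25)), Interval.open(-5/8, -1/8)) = Interval.Lopen(-5/8, -4/25)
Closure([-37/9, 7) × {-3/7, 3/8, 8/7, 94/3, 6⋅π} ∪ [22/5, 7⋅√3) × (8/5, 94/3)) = ([-37/9, 7] × {-3/7, 3/8, 8/7, 94/3}) ∪ ({22/5, 7⋅√3} × [8/5, 94/3]) ∪ ([22/5, 7⋅√3] × {8/5, 94/3}) ∪ ([-37/9, 7) × {-3/7, 3/8, 8/7, 94/3, 6⋅π}) ∪ ([22/5, 7⋅√3) × (8/5, 94/3))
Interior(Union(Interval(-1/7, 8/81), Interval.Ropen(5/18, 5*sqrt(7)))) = Union(Interval.open(-1/7, 8/81), Interval.open(5/18, 5*sqrt(7)))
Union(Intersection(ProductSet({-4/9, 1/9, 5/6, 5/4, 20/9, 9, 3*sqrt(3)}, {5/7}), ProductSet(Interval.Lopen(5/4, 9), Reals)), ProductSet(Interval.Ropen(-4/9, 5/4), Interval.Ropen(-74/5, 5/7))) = Union(ProductSet({20/9, 9, 3*sqrt(3)}, {5/7}), ProductSet(Interval.Ropen(-4/9, 5/4), Interval.Ropen(-74/5, 5/7)))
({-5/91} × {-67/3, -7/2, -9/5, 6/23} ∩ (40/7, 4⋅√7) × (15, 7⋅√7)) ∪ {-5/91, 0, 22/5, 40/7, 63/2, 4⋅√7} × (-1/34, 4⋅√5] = {-5/91, 0, 22/5, 40/7, 63/2, 4⋅√7} × (-1/34, 4⋅√5]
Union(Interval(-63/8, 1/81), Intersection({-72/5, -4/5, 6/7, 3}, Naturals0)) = Union({3}, Interval(-63/8, 1/81))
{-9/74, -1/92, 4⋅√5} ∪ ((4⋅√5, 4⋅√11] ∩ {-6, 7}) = {-9/74, -1/92, 4⋅√5}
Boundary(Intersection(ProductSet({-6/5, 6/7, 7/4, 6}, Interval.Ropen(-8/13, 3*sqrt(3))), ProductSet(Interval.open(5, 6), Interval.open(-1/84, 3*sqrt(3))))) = EmptySet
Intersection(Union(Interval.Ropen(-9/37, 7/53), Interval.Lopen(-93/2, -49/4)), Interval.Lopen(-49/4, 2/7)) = Interval.Ropen(-9/37, 7/53)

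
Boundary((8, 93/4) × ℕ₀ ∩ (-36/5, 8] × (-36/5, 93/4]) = ∅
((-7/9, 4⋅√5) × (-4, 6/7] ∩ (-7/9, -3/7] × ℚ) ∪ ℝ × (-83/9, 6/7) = (ℝ × (-83/9, 6/7)) ∪ ((-7/9, -3/7] × (ℚ ∩ (-4, 6/7]))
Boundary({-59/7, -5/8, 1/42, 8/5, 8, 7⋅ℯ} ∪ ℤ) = ℤ ∪ {-59/7, -5/8, 1/42, 8/5, 7⋅ℯ}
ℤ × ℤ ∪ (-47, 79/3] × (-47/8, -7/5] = (ℤ × ℤ) ∪ ((-47, 79/3] × (-47/8, -7/5])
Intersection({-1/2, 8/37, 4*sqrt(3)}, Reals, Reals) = {-1/2, 8/37, 4*sqrt(3)}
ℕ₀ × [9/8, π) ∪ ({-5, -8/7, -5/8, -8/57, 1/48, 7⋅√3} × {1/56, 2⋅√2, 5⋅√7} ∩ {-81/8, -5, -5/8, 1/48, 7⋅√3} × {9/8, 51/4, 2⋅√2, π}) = (ℕ₀ × [9/8, π)) ∪ ({-5, -5/8, 1/48, 7⋅√3} × {2⋅√2})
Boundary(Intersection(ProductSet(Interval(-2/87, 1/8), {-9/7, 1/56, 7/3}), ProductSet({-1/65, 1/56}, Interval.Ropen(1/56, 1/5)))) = ProductSet({-1/65, 1/56}, {1/56})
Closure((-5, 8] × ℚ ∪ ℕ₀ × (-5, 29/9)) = ([-5, 8] × ℝ) ∪ (ℕ₀ × [-5, 29/9])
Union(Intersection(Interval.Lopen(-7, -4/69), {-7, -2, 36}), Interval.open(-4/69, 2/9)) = Union({-2}, Interval.open(-4/69, 2/9))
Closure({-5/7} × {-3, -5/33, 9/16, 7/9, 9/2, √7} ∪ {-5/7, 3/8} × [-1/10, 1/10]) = ({-5/7, 3/8} × [-1/10, 1/10]) ∪ ({-5/7} × {-3, -5/33, 9/16, 7/9, 9/2, √7})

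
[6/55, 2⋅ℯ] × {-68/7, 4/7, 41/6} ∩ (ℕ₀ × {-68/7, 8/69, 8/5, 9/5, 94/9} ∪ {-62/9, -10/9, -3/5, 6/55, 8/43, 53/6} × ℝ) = ({1, 2, …, 5} × {-68/7}) ∪ ({6/55, 8/43} × {-68/7, 4/7, 41/6})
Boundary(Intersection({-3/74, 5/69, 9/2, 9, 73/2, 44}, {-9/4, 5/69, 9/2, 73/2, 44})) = {5/69, 9/2, 73/2, 44}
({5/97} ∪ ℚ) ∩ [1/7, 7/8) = ℚ ∩ [1/7, 7/8)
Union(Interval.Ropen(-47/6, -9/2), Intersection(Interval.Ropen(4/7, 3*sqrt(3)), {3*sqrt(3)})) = Interval.Ropen(-47/6, -9/2)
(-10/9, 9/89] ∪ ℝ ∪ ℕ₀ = (-∞, ∞) ∪ ℕ₀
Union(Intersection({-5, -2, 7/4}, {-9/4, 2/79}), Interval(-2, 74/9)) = Interval(-2, 74/9)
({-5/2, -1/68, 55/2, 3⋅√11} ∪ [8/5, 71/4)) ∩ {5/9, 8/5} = {8/5}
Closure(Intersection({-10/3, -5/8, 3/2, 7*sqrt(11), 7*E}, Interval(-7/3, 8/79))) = {-5/8}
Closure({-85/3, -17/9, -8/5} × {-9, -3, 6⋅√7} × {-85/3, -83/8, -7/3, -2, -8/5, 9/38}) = {-85/3, -17/9, -8/5} × {-9, -3, 6⋅√7} × {-85/3, -83/8, -7/3, -2, -8/5, 9/38}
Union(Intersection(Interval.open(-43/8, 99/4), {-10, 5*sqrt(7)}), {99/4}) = {99/4, 5*sqrt(7)}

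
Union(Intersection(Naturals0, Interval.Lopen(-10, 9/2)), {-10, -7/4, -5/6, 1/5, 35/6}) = Union({-10, -7/4, -5/6, 1/5, 35/6}, Range(0, 5, 1))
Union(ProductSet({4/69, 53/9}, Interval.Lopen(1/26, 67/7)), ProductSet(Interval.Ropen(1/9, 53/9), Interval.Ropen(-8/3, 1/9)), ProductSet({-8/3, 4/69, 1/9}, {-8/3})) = Union(ProductSet({4/69, 53/9}, Interval.Lopen(1/26, 67/7)), ProductSet({-8/3, 4/69, 1/9}, {-8/3}), ProductSet(Interval.Ropen(1/9, 53/9), Interval.Ropen(-8/3, 1/9)))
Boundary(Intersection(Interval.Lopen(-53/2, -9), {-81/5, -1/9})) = {-81/5}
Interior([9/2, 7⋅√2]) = (9/2, 7⋅√2)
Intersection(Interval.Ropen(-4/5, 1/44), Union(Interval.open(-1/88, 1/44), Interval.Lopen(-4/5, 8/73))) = Interval.open(-4/5, 1/44)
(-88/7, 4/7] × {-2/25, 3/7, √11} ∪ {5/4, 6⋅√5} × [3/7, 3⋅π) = ((-88/7, 4/7] × {-2/25, 3/7, √11}) ∪ ({5/4, 6⋅√5} × [3/7, 3⋅π))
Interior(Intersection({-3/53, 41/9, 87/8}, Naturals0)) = EmptySet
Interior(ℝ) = ℝ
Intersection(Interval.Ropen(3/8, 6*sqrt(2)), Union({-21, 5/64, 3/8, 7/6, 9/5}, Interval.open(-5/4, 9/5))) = Interval(3/8, 9/5)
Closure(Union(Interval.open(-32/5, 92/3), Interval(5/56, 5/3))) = Interval(-32/5, 92/3)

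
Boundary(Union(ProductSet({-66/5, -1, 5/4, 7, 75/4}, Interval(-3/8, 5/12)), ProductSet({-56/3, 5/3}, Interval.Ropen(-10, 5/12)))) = Union(ProductSet({-56/3, 5/3}, Interval(-10, 5/12)), ProductSet({-66/5, -1, 5/4, 7, 75/4}, Interval(-3/8, 5/12)))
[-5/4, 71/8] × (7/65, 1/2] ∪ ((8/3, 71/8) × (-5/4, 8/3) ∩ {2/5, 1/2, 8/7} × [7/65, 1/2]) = [-5/4, 71/8] × (7/65, 1/2]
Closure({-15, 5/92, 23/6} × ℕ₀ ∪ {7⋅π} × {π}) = ({-15, 5/92, 23/6} × ℕ₀) ∪ ({7⋅π} × {π})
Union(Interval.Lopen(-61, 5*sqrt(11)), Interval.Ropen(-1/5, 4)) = Interval.Lopen(-61, 5*sqrt(11))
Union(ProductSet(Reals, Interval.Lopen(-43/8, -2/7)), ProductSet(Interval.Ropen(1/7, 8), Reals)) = Union(ProductSet(Interval.Ropen(1/7, 8), Reals), ProductSet(Reals, Interval.Lopen(-43/8, -2/7)))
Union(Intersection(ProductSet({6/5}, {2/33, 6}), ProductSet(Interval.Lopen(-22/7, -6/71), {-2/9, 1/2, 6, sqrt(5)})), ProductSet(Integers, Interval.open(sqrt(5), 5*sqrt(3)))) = ProductSet(Integers, Interval.open(sqrt(5), 5*sqrt(3)))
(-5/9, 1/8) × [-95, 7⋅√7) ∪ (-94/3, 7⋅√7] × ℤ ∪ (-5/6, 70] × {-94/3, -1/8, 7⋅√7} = ((-94/3, 7⋅√7] × ℤ) ∪ ((-5/6, 70] × {-94/3, -1/8, 7⋅√7}) ∪ ((-5/9, 1/8) × [-95, 7⋅√7))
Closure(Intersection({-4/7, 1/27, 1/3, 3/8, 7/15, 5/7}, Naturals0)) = EmptySet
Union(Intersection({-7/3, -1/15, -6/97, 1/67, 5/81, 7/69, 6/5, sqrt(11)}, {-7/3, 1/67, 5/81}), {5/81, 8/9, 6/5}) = {-7/3, 1/67, 5/81, 8/9, 6/5}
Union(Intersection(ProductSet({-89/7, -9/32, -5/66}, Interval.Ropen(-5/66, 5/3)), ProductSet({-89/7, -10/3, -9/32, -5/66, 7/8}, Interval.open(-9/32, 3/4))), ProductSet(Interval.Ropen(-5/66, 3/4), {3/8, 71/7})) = Union(ProductSet({-89/7, -9/32, -5/66}, Interval.Ropen(-5/66, 3/4)), ProductSet(Interval.Ropen(-5/66, 3/4), {3/8, 71/7}))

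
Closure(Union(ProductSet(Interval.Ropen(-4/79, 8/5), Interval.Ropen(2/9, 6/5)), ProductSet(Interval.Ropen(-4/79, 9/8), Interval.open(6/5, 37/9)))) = Union(ProductSet({-4/79, 9/8}, Interval(6/5, 37/9)), ProductSet({-4/79, 8/5}, Interval(2/9, 6/5)), ProductSet(Interval(-4/79, 9/8), {6/5, 37/9}), ProductSet(Interval.Ropen(-4/79, 9/8), Interval.open(6/5, 37/9)), ProductSet(Interval(-4/79, 8/5), {2/9, 6/5}), ProductSet(Interval.Ropen(-4/79, 8/5), Interval.Ropen(2/9, 6/5)))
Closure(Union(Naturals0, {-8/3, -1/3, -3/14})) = Union({-8/3, -1/3, -3/14}, Naturals0)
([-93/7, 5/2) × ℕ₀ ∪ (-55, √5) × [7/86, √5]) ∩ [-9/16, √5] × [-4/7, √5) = ([-9/16, √5] × {0, 1, 2}) ∪ ([-9/16, √5) × [7/86, √5))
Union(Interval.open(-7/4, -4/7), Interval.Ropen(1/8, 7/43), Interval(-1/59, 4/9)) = Union(Interval.open(-7/4, -4/7), Interval(-1/59, 4/9))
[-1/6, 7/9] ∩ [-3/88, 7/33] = [-3/88, 7/33]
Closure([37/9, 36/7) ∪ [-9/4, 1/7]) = [-9/4, 1/7] ∪ [37/9, 36/7]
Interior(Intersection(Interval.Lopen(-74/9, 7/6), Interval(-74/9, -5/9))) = Interval.open(-74/9, -5/9)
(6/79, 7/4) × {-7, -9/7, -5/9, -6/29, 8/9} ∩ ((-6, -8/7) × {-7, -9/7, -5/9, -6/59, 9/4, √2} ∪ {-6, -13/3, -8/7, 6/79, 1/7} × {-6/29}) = {1/7} × {-6/29}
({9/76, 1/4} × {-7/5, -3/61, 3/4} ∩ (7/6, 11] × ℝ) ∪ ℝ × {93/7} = ℝ × {93/7}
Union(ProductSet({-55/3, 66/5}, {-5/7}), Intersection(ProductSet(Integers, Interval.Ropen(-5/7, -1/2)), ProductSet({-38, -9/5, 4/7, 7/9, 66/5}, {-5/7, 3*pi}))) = ProductSet({-38, -55/3, 66/5}, {-5/7})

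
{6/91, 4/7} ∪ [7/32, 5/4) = {6/91} ∪ [7/32, 5/4)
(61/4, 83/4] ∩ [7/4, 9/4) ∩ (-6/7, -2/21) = ∅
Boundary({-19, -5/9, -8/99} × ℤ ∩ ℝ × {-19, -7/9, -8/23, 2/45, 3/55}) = {-19, -5/9, -8/99} × {-19}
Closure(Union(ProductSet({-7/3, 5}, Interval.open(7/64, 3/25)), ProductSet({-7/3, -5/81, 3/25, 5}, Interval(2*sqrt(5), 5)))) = Union(ProductSet({-7/3, 5}, Interval(7/64, 3/25)), ProductSet({-7/3, -5/81, 3/25, 5}, Interval(2*sqrt(5), 5)))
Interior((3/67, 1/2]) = (3/67, 1/2)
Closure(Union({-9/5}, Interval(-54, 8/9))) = Interval(-54, 8/9)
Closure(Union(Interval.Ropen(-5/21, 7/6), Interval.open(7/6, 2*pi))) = Interval(-5/21, 2*pi)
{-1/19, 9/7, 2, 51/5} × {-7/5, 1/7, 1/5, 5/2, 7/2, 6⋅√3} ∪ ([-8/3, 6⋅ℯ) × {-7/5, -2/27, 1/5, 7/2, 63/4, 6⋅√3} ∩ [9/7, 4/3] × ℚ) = ([9/7, 4/3] × {-7/5, -2/27, 1/5, 7/2, 63/4}) ∪ ({-1/19, 9/7, 2, 51/5} × {-7/5, 1/7, 1/5, 5/2, 7/2, 6⋅√3})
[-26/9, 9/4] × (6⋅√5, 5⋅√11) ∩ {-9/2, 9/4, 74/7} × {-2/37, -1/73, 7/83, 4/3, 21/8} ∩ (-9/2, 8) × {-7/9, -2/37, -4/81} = ∅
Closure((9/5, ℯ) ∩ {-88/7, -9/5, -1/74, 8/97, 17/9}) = {17/9}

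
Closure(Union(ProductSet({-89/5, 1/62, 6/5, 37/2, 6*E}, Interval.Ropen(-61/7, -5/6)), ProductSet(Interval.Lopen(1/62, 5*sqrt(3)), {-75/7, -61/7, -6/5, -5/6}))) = Union(ProductSet({-89/5, 1/62, 6/5, 37/2, 6*E}, Interval(-61/7, -5/6)), ProductSet(Interval(1/62, 5*sqrt(3)), {-75/7, -61/7, -6/5, -5/6}))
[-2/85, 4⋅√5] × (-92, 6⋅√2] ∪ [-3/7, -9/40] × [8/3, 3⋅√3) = ([-3/7, -9/40] × [8/3, 3⋅√3)) ∪ ([-2/85, 4⋅√5] × (-92, 6⋅√2])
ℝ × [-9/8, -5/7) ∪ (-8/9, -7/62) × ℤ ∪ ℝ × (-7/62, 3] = ((-8/9, -7/62) × ℤ) ∪ (ℝ × ([-9/8, -5/7) ∪ (-7/62, 3]))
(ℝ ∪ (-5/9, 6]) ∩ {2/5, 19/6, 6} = {2/5, 19/6, 6}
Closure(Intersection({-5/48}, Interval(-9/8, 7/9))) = {-5/48}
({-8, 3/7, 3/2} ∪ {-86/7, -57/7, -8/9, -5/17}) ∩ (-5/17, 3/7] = {3/7}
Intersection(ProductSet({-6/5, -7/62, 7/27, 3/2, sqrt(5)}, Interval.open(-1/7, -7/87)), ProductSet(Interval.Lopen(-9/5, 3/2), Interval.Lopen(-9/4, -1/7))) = EmptySet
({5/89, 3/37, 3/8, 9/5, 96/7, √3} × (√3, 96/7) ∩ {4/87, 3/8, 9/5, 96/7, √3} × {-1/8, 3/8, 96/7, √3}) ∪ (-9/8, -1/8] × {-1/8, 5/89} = (-9/8, -1/8] × {-1/8, 5/89}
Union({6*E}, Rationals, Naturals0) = Union({6*E}, Rationals)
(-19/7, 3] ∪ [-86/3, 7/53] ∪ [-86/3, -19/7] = [-86/3, 3]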